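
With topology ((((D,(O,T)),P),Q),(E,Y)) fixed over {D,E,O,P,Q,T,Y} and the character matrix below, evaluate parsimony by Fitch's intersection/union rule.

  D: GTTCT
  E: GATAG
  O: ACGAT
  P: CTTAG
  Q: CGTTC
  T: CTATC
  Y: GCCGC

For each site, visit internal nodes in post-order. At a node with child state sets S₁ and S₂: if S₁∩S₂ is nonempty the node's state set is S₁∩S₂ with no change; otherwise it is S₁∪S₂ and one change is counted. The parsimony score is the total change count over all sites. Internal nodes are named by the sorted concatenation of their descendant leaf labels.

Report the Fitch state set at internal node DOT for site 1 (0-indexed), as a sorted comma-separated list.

OT@0: {A} ∪ {C} = {A,C} (union, +1)
DOT@0: {G} ∪ {A,C} = {A,C,G} (union, +1)
DOPT@0: {A,C,G} ∩ {C} = {C} (intersection, +0)
DOPQT@0: {C} ∩ {C} = {C} (intersection, +0)
EY@0: {G} ∩ {G} = {G} (intersection, +0)
DEOPQTY@0: {C} ∪ {G} = {C,G} (union, +1)
OT@1: {C} ∪ {T} = {C,T} (union, +1)
DOT@1: {T} ∩ {C,T} = {T} (intersection, +0)
DOPT@1: {T} ∩ {T} = {T} (intersection, +0)
DOPQT@1: {T} ∪ {G} = {G,T} (union, +1)
EY@1: {A} ∪ {C} = {A,C} (union, +1)
DEOPQTY@1: {G,T} ∪ {A,C} = {A,C,G,T} (union, +1)
OT@2: {G} ∪ {A} = {A,G} (union, +1)
DOT@2: {T} ∪ {A,G} = {A,G,T} (union, +1)
DOPT@2: {A,G,T} ∩ {T} = {T} (intersection, +0)
DOPQT@2: {T} ∩ {T} = {T} (intersection, +0)
EY@2: {T} ∪ {C} = {C,T} (union, +1)
DEOPQTY@2: {T} ∩ {C,T} = {T} (intersection, +0)
OT@3: {A} ∪ {T} = {A,T} (union, +1)
DOT@3: {C} ∪ {A,T} = {A,C,T} (union, +1)
DOPT@3: {A,C,T} ∩ {A} = {A} (intersection, +0)
DOPQT@3: {A} ∪ {T} = {A,T} (union, +1)
EY@3: {A} ∪ {G} = {A,G} (union, +1)
DEOPQTY@3: {A,T} ∩ {A,G} = {A} (intersection, +0)
OT@4: {T} ∪ {C} = {C,T} (union, +1)
DOT@4: {T} ∩ {C,T} = {T} (intersection, +0)
DOPT@4: {T} ∪ {G} = {G,T} (union, +1)
DOPQT@4: {G,T} ∪ {C} = {C,G,T} (union, +1)
EY@4: {G} ∪ {C} = {C,G} (union, +1)
DEOPQTY@4: {C,G,T} ∩ {C,G} = {C,G} (intersection, +0)
per-site changes: [3, 4, 3, 4, 4]; total = 18

T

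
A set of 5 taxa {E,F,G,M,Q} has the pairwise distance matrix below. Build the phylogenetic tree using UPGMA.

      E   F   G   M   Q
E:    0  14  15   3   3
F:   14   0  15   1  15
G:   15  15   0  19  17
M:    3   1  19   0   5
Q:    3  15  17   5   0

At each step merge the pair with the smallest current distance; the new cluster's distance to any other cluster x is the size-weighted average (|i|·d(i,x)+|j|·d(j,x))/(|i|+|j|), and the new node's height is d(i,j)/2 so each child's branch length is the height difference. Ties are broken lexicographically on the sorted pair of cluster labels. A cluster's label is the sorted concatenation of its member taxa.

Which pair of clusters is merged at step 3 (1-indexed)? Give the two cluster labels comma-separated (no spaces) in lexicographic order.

EQ,FM

step 1: merge (F,M) at d=1; branch lengths F→1/2, M→1/2; new cluster FM
  updated: d(E,FM)=17/2, d(FM,G)=17, d(FM,Q)=10
step 2: merge (E,Q) at d=3; branch lengths E→3/2, Q→3/2; new cluster EQ
  updated: d(EQ,FM)=37/4, d(EQ,G)=16
step 3: merge (EQ,FM) at d=37/4; branch lengths EQ→25/8, FM→33/8; new cluster EFMQ
  updated: d(EFMQ,G)=33/2
step 4: merge (EFMQ,G) at d=33/2; branch lengths EFMQ→29/8, G→33/4; new cluster EFGMQ
final tree: (((E:3/2,Q:3/2):25/8,(F:1/2,M:1/2):33/8):29/8,G:33/4)
total length: 185/8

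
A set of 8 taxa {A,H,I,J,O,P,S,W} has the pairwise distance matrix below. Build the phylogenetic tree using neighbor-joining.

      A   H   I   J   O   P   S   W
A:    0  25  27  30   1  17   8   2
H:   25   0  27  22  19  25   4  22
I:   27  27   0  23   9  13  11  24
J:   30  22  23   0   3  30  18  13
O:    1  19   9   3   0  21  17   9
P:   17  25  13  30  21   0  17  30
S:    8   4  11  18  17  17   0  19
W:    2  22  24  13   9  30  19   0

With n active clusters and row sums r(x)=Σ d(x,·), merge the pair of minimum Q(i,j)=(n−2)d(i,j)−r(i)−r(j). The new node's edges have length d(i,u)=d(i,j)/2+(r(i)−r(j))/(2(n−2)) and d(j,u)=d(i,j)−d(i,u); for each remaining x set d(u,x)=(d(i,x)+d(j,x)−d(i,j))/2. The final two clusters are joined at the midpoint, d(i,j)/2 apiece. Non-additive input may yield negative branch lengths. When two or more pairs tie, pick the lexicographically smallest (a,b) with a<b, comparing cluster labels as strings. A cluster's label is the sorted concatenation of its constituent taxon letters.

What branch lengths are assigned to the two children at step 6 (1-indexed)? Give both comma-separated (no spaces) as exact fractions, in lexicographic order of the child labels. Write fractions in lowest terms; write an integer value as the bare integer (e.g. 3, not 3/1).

65/16,97/16

iteration 1: select A,W (d=2, Q=-217); attach at lengths (1/4, 7/4); label the merged cluster AW
  updated: d(AW,H)=45/2, d(AW,I)=49/2, d(AW,J)=41/2, d(AW,O)=4, d(AW,P)=45/2, d(AW,S)=25/2
iteration 2: select H,S (d=4, Q=-179); attach at lengths (6, -2); label the merged cluster HS
  updated: d(AW,HS)=31/2, d(HS,I)=17, d(HS,J)=18, d(HS,O)=16, d(HS,P)=19
iteration 3: select I,P (d=13, Q=-140); attach at lengths (33/8, 71/8); label the merged cluster IP
  updated: d(AW,IP)=17, d(HS,IP)=23/2, d(IP,J)=20, d(IP,O)=17/2
iteration 4: select J,O (d=3, Q=-84); attach at lengths (13/2, -7/2); label the merged cluster JO
  updated: d(AW,JO)=43/4, d(HS,JO)=31/2, d(IP,JO)=51/4
iteration 5: select AW,JO (d=43/4, Q=-243/4); attach at lengths (103/16, 69/16); label the merged cluster AJOW
  updated: d(AJOW,HS)=81/8, d(AJOW,IP)=19/2
iteration 6: select AJOW,HS (d=81/8, Q=-249/8); attach at lengths (65/16, 97/16); label the merged cluster AHJOSW
  updated: d(AHJOSW,IP)=87/16
iteration 7: select AHJOSW,IP (d=87/16); attach at lengths (87/32, 87/32); label the merged cluster AHIJOPSW
final tree: ((((A:1/4,W:7/4):103/16,(J:13/2,O:-7/2):69/16):65/16,(H:6,S:-2):97/16):87/32,(I:33/8,P:71/8):87/32)
total length: 773/16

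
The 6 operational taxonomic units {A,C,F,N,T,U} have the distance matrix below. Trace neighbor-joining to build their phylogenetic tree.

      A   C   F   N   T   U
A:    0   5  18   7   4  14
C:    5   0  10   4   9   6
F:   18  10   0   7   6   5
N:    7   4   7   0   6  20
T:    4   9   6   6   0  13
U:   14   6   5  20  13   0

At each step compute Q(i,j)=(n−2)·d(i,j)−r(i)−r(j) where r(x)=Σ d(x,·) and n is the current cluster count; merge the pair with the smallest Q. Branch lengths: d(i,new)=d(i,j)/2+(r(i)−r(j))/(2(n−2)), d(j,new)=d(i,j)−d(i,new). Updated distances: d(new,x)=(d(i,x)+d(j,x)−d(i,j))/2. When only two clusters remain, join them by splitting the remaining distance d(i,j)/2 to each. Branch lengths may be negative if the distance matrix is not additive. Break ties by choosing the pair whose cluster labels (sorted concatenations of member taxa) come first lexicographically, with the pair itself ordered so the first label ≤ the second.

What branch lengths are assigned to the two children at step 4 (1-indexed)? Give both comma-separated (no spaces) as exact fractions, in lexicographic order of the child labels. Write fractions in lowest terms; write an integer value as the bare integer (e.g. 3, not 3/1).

29/16,33/16

step 1: merge (F,U) at d=5, Q=-84; branch lengths F→1, U→4; new cluster FU
  updated: d(A,FU)=27/2, d(C,FU)=11/2, d(FU,N)=11, d(FU,T)=7
step 2: merge (C,FU) at d=11/2, Q=-44; branch lengths C→1/2, FU→5; new cluster CFU
  updated: d(A,CFU)=13/2, d(CFU,N)=19/4, d(CFU,T)=21/4
step 3: merge (A,T) at d=4, Q=-99/4; branch lengths A→41/16, T→23/16; new cluster AT
  updated: d(AT,CFU)=31/8, d(AT,N)=9/2
step 4: merge (AT,CFU) at d=31/8, Q=-105/8; branch lengths AT→29/16, CFU→33/16; new cluster ACFTU
  updated: d(ACFTU,N)=43/16
step 5: merge (ACFTU,N) at d=43/16; branch lengths ACFTU→43/32, N→43/32; new cluster ACFNTU
final tree: (((A:41/16,T:23/16):29/16,(C:1/2,(F:1,U:4):5):33/16):43/32,N:43/32)
total length: 337/16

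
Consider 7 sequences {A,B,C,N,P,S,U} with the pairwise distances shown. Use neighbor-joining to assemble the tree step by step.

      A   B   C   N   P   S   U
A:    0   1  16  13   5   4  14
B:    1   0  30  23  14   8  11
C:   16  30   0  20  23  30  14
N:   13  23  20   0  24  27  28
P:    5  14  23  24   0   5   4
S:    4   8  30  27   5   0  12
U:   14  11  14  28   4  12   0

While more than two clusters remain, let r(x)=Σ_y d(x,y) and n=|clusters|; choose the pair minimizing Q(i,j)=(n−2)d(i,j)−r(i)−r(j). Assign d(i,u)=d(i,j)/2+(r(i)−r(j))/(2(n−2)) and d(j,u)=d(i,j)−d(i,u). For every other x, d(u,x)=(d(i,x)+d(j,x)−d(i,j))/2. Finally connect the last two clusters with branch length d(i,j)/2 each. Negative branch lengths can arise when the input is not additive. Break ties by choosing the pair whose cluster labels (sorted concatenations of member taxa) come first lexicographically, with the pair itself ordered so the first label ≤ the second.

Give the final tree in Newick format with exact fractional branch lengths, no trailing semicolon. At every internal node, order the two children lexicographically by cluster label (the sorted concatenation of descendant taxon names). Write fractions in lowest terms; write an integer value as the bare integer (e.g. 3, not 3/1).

1. join C+N (d=20, Q=-168) ⇒ CN; edges |C|=49/5, |N|=51/5
  updated: d(A,CN)=9/2, d(B,CN)=33/2, d(CN,P)=27/2, d(CN,S)=37/2, d(CN,U)=11
2. join P+U (d=4, Q=-155/2) ⇒ PU; edges |P|=11/16, |U|=53/16
  updated: d(A,PU)=15/2, d(B,PU)=21/2, d(CN,PU)=41/4, d(PU,S)=13/2
3. join CN+PU (d=41/4, Q=-215/4) ⇒ CNPU; edges |CN|=61/8, |PU|=21/8
  updated: d(A,CNPU)=7/8, d(B,CNPU)=67/8, d(CNPU,S)=59/8
4. join A+B (d=1, Q=-85/4) ⇒ AB; edges |A|=-19/8, |B|=27/8
  updated: d(AB,CNPU)=33/8, d(AB,S)=11/2
5. join AB+CNPU (d=33/8, Q=-17) ⇒ ABCNPU; edges |AB|=9/8, |CNPU|=3
  updated: d(ABCNPU,S)=35/8
6. join ABCNPU+S (d=35/8) ⇒ ABCNPSU; edges |ABCNPU|=35/16, |S|=35/16
final tree: (((A:-19/8,B:27/8):9/8,((C:49/5,N:51/5):61/8,(P:11/16,U:53/16):21/8):3):35/16,S:35/16)
total length: 175/4

(((A:-19/8,B:27/8):9/8,((C:49/5,N:51/5):61/8,(P:11/16,U:53/16):21/8):3):35/16,S:35/16)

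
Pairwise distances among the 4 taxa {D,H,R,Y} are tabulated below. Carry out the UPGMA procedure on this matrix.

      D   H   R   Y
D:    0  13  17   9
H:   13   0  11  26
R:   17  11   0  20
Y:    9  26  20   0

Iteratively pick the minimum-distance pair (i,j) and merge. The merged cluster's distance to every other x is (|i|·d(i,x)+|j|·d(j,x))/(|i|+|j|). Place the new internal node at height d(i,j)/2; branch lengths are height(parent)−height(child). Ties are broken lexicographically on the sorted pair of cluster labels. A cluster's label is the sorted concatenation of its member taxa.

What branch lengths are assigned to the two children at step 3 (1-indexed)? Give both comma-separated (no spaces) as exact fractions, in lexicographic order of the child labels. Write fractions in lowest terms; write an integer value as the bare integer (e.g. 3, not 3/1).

step 1: merge (D,Y) at d=9; branch lengths D→9/2, Y→9/2; new cluster DY
  updated: d(DY,H)=39/2, d(DY,R)=37/2
step 2: merge (H,R) at d=11; branch lengths H→11/2, R→11/2; new cluster HR
  updated: d(DY,HR)=19
step 3: merge (DY,HR) at d=19; branch lengths DY→5, HR→4; new cluster DHRY
final tree: ((D:9/2,Y:9/2):5,(H:11/2,R:11/2):4)
total length: 29

5,4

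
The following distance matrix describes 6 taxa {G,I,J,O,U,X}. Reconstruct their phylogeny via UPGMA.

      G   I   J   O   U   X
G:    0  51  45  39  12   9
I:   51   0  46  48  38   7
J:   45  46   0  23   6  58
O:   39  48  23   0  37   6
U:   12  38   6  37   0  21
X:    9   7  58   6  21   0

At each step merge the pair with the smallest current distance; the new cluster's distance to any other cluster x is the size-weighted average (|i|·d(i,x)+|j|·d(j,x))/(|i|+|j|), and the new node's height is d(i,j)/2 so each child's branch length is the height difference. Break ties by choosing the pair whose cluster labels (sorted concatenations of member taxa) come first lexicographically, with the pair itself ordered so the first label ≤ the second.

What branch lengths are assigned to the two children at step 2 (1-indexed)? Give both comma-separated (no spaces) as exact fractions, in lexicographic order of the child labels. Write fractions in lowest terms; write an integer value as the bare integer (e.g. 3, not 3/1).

step 1: merge (J,U) at d=6; branch lengths J→3, U→3; new cluster JU
  updated: d(G,JU)=57/2, d(I,JU)=42, d(JU,O)=30, d(JU,X)=79/2
step 2: merge (O,X) at d=6; branch lengths O→3, X→3; new cluster OX
  updated: d(G,OX)=24, d(I,OX)=55/2, d(JU,OX)=139/4
step 3: merge (G,OX) at d=24; branch lengths G→12, OX→9; new cluster GOX
  updated: d(GOX,I)=106/3, d(GOX,JU)=98/3
step 4: merge (GOX,JU) at d=98/3; branch lengths GOX→13/3, JU→40/3; new cluster GJOUX
  updated: d(GJOUX,I)=38
step 5: merge (GJOUX,I) at d=38; branch lengths GJOUX→8/3, I→19; new cluster GIJOUX
final tree: (((G:12,(O:3,X:3):9):13/3,(J:3,U:3):40/3):8/3,I:19)
total length: 217/3

3,3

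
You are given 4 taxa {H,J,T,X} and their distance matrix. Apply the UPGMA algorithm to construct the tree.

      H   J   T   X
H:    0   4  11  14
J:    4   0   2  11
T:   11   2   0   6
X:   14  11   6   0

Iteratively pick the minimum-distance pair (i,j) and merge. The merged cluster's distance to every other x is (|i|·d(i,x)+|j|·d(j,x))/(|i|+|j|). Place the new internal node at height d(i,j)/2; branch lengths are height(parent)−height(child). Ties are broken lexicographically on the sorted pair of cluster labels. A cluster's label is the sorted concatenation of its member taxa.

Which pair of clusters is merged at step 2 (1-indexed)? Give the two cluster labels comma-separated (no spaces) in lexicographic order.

H,JT

step 1: merge (J,T) at d=2; branch lengths J→1, T→1; new cluster JT
  updated: d(H,JT)=15/2, d(JT,X)=17/2
step 2: merge (H,JT) at d=15/2; branch lengths H→15/4, JT→11/4; new cluster HJT
  updated: d(HJT,X)=31/3
step 3: merge (HJT,X) at d=31/3; branch lengths HJT→17/12, X→31/6; new cluster HJTX
final tree: ((H:15/4,(J:1,T:1):11/4):17/12,X:31/6)
total length: 181/12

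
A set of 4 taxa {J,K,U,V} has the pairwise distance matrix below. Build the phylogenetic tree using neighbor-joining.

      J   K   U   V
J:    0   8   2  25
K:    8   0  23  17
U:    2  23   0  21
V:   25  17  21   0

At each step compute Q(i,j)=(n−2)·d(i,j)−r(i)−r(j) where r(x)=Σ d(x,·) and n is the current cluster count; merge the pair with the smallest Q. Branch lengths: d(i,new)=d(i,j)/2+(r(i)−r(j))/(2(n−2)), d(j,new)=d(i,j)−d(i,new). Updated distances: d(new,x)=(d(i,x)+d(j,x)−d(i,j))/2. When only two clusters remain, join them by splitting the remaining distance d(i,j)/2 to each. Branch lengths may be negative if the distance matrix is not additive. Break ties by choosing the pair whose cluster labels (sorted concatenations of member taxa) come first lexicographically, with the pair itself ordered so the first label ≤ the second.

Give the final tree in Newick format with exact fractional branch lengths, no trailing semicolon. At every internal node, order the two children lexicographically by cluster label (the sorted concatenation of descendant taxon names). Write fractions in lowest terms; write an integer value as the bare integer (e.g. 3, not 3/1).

(((J:-7/4,U:15/4):39/4,K:19/4):49/8,V:49/8)

1. join J+U (d=2, Q=-77) ⇒ JU; edges |J|=-7/4, |U|=15/4
  updated: d(JU,K)=29/2, d(JU,V)=22
2. join JU+K (d=29/2, Q=-107/2) ⇒ JKU; edges |JU|=39/4, |K|=19/4
  updated: d(JKU,V)=49/4
3. join JKU+V (d=49/4) ⇒ JKUV; edges |JKU|=49/8, |V|=49/8
final tree: (((J:-7/4,U:15/4):39/4,K:19/4):49/8,V:49/8)
total length: 115/4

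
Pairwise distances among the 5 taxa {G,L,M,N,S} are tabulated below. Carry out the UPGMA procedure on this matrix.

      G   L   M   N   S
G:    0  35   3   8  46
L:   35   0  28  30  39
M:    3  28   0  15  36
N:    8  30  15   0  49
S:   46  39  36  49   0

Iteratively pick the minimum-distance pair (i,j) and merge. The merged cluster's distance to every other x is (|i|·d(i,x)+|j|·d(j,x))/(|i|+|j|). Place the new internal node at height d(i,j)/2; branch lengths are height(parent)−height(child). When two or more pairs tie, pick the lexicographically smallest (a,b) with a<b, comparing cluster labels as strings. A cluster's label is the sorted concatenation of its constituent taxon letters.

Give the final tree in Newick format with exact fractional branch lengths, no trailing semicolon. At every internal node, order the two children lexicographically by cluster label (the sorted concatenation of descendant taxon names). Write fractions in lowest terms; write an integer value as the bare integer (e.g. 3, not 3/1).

((((G:3/2,M:3/2):17/4,N:23/4):39/4,L:31/2):23/4,S:85/4)

iteration 1: select G,M (d=3); attach at lengths (3/2, 3/2); label the merged cluster GM
  updated: d(GM,L)=63/2, d(GM,N)=23/2, d(GM,S)=41
iteration 2: select GM,N (d=23/2); attach at lengths (17/4, 23/4); label the merged cluster GMN
  updated: d(GMN,L)=31, d(GMN,S)=131/3
iteration 3: select GMN,L (d=31); attach at lengths (39/4, 31/2); label the merged cluster GLMN
  updated: d(GLMN,S)=85/2
iteration 4: select GLMN,S (d=85/2); attach at lengths (23/4, 85/4); label the merged cluster GLMNS
final tree: ((((G:3/2,M:3/2):17/4,N:23/4):39/4,L:31/2):23/4,S:85/4)
total length: 261/4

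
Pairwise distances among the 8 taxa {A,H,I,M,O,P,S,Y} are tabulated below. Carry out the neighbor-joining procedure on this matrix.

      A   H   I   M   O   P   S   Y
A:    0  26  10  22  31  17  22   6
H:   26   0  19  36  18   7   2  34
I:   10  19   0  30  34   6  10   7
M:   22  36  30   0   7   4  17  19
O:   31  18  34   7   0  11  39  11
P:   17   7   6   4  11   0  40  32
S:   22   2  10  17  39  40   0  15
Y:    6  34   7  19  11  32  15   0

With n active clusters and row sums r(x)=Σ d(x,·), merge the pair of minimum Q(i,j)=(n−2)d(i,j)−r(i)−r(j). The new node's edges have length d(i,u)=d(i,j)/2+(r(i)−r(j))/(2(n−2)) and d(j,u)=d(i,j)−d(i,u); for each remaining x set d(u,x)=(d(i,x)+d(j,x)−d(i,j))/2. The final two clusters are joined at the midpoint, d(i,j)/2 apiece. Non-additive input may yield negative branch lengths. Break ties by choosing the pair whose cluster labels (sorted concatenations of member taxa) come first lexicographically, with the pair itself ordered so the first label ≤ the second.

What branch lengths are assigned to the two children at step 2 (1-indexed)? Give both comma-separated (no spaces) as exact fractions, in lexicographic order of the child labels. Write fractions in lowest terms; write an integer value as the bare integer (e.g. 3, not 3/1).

21/10,49/10

step 1: merge (H,S) at d=2, Q=-275; branch lengths H→3/4, S→5/4; new cluster HS
  updated: d(A,HS)=23, d(HS,I)=27/2, d(HS,M)=51/2, d(HS,O)=55/2, d(HS,P)=45/2, d(HS,Y)=47/2
step 2: merge (M,O) at d=7, Q=-194; branch lengths M→21/10, O→49/10; new cluster MO
  updated: d(A,MO)=23, d(HS,MO)=23, d(I,MO)=57/2, d(MO,P)=4, d(MO,Y)=23/2
step 3: merge (MO,P) at d=4, Q=-311/2; branch lengths MO→49/16, P→15/16; new cluster MOP
  updated: d(A,MOP)=18, d(HS,MOP)=83/4, d(I,MOP)=61/4, d(MOP,Y)=79/4
step 4: merge (A,Y) at d=6, Q=-381/4; branch lengths A→25/8, Y→23/8; new cluster AY
  updated: d(AY,HS)=81/4, d(AY,I)=11/2, d(AY,MOP)=127/8
step 5: merge (AY,I) at d=11/2, Q=-519/8; branch lengths AY→147/32, I→29/32; new cluster AIY
  updated: d(AIY,HS)=113/8, d(AIY,MOP)=205/16
step 6: merge (AIY,HS) at d=113/8, Q=-763/16; branch lengths AIY→99/32, HS→353/32; new cluster AHISY
  updated: d(AHISY,MOP)=311/32
step 7: merge (AHISY,MOP) at d=311/32; branch lengths AHISY→311/64, MOP→311/64; new cluster AHIMOPSY
final tree: ((((A:25/8,Y:23/8):147/32,I:29/32):99/32,(H:3/4,S:5/4):353/32):311/64,((M:21/10,O:49/10):49/16,P:15/16):311/64)
total length: 1547/32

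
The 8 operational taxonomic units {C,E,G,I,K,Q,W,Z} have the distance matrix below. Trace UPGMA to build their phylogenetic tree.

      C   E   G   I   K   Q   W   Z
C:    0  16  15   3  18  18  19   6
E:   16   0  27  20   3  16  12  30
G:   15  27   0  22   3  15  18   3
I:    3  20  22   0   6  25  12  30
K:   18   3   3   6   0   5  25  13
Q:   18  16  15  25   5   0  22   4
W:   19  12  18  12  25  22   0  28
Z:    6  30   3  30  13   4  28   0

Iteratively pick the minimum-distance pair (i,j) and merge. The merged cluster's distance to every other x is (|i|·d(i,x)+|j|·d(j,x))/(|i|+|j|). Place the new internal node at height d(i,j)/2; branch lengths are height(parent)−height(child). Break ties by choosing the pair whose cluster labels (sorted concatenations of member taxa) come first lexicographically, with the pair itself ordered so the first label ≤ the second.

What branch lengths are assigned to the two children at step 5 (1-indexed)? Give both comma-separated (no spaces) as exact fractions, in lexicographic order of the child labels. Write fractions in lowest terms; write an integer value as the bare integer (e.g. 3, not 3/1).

iteration 1: select C,I (d=3); attach at lengths (3/2, 3/2); label the merged cluster CI
  updated: d(CI,E)=18, d(CI,G)=37/2, d(CI,K)=12, d(CI,Q)=43/2, d(CI,W)=31/2, d(CI,Z)=18
iteration 2: select E,K (d=3); attach at lengths (3/2, 3/2); label the merged cluster EK
  updated: d(CI,EK)=15, d(EK,G)=15, d(EK,Q)=21/2, d(EK,W)=37/2, d(EK,Z)=43/2
iteration 3: select G,Z (d=3); attach at lengths (3/2, 3/2); label the merged cluster GZ
  updated: d(CI,GZ)=73/4, d(EK,GZ)=73/4, d(GZ,Q)=19/2, d(GZ,W)=23
iteration 4: select GZ,Q (d=19/2); attach at lengths (13/4, 19/4); label the merged cluster GQZ
  updated: d(CI,GQZ)=58/3, d(EK,GQZ)=47/3, d(GQZ,W)=68/3
iteration 5: select CI,EK (d=15); attach at lengths (6, 6); label the merged cluster CEIK
  updated: d(CEIK,GQZ)=35/2, d(CEIK,W)=17
iteration 6: select CEIK,W (d=17); attach at lengths (1, 17/2); label the merged cluster CEIKW
  updated: d(CEIKW,GQZ)=278/15
iteration 7: select CEIKW,GQZ (d=278/15); attach at lengths (23/30, 271/60); label the merged cluster CEGIKQWZ
final tree: ((((C:3/2,I:3/2):6,(E:3/2,K:3/2):6):1,W:17/2):23/30,((G:3/2,Z:3/2):13/4,Q:19/4):271/60)
total length: 2627/60

6,6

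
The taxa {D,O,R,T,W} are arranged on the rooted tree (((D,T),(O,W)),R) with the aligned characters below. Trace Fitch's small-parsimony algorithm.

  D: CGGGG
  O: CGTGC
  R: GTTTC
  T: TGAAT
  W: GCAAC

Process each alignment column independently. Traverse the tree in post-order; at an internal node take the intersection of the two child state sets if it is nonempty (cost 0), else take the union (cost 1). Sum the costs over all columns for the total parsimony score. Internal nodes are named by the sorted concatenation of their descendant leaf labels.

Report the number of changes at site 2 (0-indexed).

3

[col 0] DT: children D:{C}, T:{T} ∪→ {C,T}; cost 1
[col 0] OW: children O:{C}, W:{G} ∪→ {C,G}; cost 1
[col 0] DOTW: children DT:{C,T}, OW:{C,G} ∩→ {C}; cost 0
[col 0] DORTW: children DOTW:{C}, R:{G} ∪→ {C,G}; cost 1
[col 1] DT: children D:{G}, T:{G} ∩→ {G}; cost 0
[col 1] OW: children O:{G}, W:{C} ∪→ {C,G}; cost 1
[col 1] DOTW: children DT:{G}, OW:{C,G} ∩→ {G}; cost 0
[col 1] DORTW: children DOTW:{G}, R:{T} ∪→ {G,T}; cost 1
[col 2] DT: children D:{G}, T:{A} ∪→ {A,G}; cost 1
[col 2] OW: children O:{T}, W:{A} ∪→ {A,T}; cost 1
[col 2] DOTW: children DT:{A,G}, OW:{A,T} ∩→ {A}; cost 0
[col 2] DORTW: children DOTW:{A}, R:{T} ∪→ {A,T}; cost 1
[col 3] DT: children D:{G}, T:{A} ∪→ {A,G}; cost 1
[col 3] OW: children O:{G}, W:{A} ∪→ {A,G}; cost 1
[col 3] DOTW: children DT:{A,G}, OW:{A,G} ∩→ {A,G}; cost 0
[col 3] DORTW: children DOTW:{A,G}, R:{T} ∪→ {A,G,T}; cost 1
[col 4] DT: children D:{G}, T:{T} ∪→ {G,T}; cost 1
[col 4] OW: children O:{C}, W:{C} ∩→ {C}; cost 0
[col 4] DOTW: children DT:{G,T}, OW:{C} ∪→ {C,G,T}; cost 1
[col 4] DORTW: children DOTW:{C,G,T}, R:{C} ∩→ {C}; cost 0
per-site changes: [3, 2, 3, 3, 2]; total = 13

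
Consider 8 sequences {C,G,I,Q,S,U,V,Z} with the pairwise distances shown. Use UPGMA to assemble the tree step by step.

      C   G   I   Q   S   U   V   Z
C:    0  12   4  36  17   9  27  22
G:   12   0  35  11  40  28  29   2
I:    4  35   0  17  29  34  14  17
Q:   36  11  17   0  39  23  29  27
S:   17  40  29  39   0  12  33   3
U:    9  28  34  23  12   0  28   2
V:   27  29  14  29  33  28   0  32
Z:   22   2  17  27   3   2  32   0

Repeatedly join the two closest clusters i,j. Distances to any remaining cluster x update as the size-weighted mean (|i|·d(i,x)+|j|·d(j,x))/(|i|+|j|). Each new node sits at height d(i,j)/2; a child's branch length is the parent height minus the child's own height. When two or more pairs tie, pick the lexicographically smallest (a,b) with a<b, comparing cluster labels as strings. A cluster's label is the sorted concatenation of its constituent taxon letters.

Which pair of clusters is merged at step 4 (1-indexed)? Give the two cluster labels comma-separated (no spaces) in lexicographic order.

1. join G+Z (d=2) ⇒ GZ; edges |G|=1, |Z|=1
  updated: d(C,GZ)=17, d(GZ,I)=26, d(GZ,Q)=19, d(GZ,S)=43/2, d(GZ,U)=15, d(GZ,V)=61/2
2. join C+I (d=4) ⇒ CI; edges |C|=2, |I|=2
  updated: d(CI,GZ)=43/2, d(CI,Q)=53/2, d(CI,S)=23, d(CI,U)=43/2, d(CI,V)=41/2
3. join S+U (d=12) ⇒ SU; edges |S|=6, |U|=6
  updated: d(CI,SU)=89/4, d(GZ,SU)=73/4, d(Q,SU)=31, d(SU,V)=61/2
4. join GZ+SU (d=73/4) ⇒ GSUZ; edges |GZ|=65/8, |SU|=25/8
  updated: d(CI,GSUZ)=175/8, d(GSUZ,Q)=25, d(GSUZ,V)=61/2
5. join CI+V (d=41/2) ⇒ CIV; edges |CI|=33/4, |V|=41/4
  updated: d(CIV,GSUZ)=99/4, d(CIV,Q)=82/3
6. join CIV+GSUZ (d=99/4) ⇒ CGISUVZ; edges |CIV|=17/8, |GSUZ|=13/4
  updated: d(CGISUVZ,Q)=26
7. join CGISUVZ+Q (d=26) ⇒ CGIQSUVZ; edges |CGISUVZ|=5/8, |Q|=13
final tree: ((((C:2,I:2):33/4,V:41/4):17/8,((G:1,Z:1):65/8,(S:6,U:6):25/8):13/4):5/8,Q:13)
total length: 267/4

GZ,SU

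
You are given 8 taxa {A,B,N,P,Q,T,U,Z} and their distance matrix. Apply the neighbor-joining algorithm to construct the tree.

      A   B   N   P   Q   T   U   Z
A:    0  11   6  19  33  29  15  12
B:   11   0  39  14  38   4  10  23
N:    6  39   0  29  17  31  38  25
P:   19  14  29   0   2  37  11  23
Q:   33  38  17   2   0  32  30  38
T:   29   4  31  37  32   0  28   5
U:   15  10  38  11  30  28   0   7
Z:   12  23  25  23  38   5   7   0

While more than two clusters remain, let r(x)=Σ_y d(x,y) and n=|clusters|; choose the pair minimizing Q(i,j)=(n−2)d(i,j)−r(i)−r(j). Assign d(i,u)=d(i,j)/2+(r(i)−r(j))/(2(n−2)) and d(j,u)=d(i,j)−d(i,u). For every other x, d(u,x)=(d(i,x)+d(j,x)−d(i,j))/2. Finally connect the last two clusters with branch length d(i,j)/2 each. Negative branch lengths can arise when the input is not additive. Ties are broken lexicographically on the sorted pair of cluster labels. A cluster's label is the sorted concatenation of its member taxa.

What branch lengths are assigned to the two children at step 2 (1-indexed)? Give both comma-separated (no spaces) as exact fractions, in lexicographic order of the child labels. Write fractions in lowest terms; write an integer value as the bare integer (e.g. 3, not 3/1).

step 1: merge (P,Q) at d=2, Q=-313; branch lengths P→-43/12, Q→67/12; new cluster PQ
  updated: d(A,PQ)=25, d(B,PQ)=25, d(N,PQ)=22, d(PQ,T)=67/2, d(PQ,U)=39/2, d(PQ,Z)=59/2
step 2: merge (A,N) at d=6, Q=-229; branch lengths A→-33/10, N→93/10; new cluster AN
  updated: d(AN,B)=22, d(AN,PQ)=41/2, d(AN,T)=27, d(AN,U)=47/2, d(AN,Z)=31/2
step 3: merge (B,T) at d=4, Q=-331/2; branch lengths B→5/16, T→59/16; new cluster BT
  updated: d(AN,BT)=45/2, d(BT,PQ)=109/4, d(BT,U)=17, d(BT,Z)=12
step 4: merge (AN,PQ) at d=41/2, Q=-469/4; branch lengths AN→187/24, PQ→305/24; new cluster ANPQ
  updated: d(ANPQ,BT)=117/8, d(ANPQ,U)=45/4, d(ANPQ,Z)=49/4
step 5: merge (ANPQ,BT) at d=117/8, Q=-105/2; branch lengths ANPQ→95/16, BT→139/16; new cluster ABNPQT
  updated: d(ABNPQT,U)=109/16, d(ABNPQT,Z)=77/16
step 6: merge (ABNPQT,U) at d=109/16, Q=-149/8; branch lengths ABNPQT→37/16, U→9/2; new cluster ABNPQTU
  updated: d(ABNPQTU,Z)=5/2
step 7: merge (ABNPQTU,Z) at d=5/2; branch lengths ABNPQTU→5/4, Z→5/4; new cluster ABNPQTUZ
final tree: (((((A:-33/10,N:93/10):187/24,(P:-43/12,Q:67/12):305/24):95/16,(B:5/16,T:59/16):139/16):37/16,U:9/2):5/4,Z:5/4)
total length: 903/16

-33/10,93/10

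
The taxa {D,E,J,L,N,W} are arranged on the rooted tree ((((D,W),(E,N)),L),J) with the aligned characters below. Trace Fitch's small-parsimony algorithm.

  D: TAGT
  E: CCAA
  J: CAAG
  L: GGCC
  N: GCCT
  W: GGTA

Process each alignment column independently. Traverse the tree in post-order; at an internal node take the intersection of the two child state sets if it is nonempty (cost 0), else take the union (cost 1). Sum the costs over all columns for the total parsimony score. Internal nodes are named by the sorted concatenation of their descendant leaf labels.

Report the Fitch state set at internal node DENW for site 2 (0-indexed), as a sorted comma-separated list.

DW@0: {T} ∪ {G} = {G,T} (union, +1)
EN@0: {C} ∪ {G} = {C,G} (union, +1)
DENW@0: {G,T} ∩ {C,G} = {G} (intersection, +0)
DELNW@0: {G} ∩ {G} = {G} (intersection, +0)
DEJLNW@0: {G} ∪ {C} = {C,G} (union, +1)
DW@1: {A} ∪ {G} = {A,G} (union, +1)
EN@1: {C} ∩ {C} = {C} (intersection, +0)
DENW@1: {A,G} ∪ {C} = {A,C,G} (union, +1)
DELNW@1: {A,C,G} ∩ {G} = {G} (intersection, +0)
DEJLNW@1: {G} ∪ {A} = {A,G} (union, +1)
DW@2: {G} ∪ {T} = {G,T} (union, +1)
EN@2: {A} ∪ {C} = {A,C} (union, +1)
DENW@2: {G,T} ∪ {A,C} = {A,C,G,T} (union, +1)
DELNW@2: {A,C,G,T} ∩ {C} = {C} (intersection, +0)
DEJLNW@2: {C} ∪ {A} = {A,C} (union, +1)
DW@3: {T} ∪ {A} = {A,T} (union, +1)
EN@3: {A} ∪ {T} = {A,T} (union, +1)
DENW@3: {A,T} ∩ {A,T} = {A,T} (intersection, +0)
DELNW@3: {A,T} ∪ {C} = {A,C,T} (union, +1)
DEJLNW@3: {A,C,T} ∪ {G} = {A,C,G,T} (union, +1)
per-site changes: [3, 3, 4, 4]; total = 14

A,C,G,T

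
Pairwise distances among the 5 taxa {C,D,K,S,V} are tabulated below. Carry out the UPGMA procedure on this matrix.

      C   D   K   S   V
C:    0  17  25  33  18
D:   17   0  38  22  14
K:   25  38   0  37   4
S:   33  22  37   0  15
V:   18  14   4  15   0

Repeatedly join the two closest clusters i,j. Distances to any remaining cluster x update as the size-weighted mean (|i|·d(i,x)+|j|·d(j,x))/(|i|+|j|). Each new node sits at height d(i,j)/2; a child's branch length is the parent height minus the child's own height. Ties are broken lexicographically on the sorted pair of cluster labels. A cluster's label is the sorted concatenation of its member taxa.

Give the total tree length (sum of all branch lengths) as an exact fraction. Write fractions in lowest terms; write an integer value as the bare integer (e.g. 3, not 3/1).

393/8

step 1: merge (K,V) at d=4; branch lengths K→2, V→2; new cluster KV
  updated: d(C,KV)=43/2, d(D,KV)=26, d(KV,S)=26
step 2: merge (C,D) at d=17; branch lengths C→17/2, D→17/2; new cluster CD
  updated: d(CD,KV)=95/4, d(CD,S)=55/2
step 3: merge (CD,KV) at d=95/4; branch lengths CD→27/8, KV→79/8; new cluster CDKV
  updated: d(CDKV,S)=107/4
step 4: merge (CDKV,S) at d=107/4; branch lengths CDKV→3/2, S→107/8; new cluster CDKSV
final tree: (((C:17/2,D:17/2):27/8,(K:2,V:2):79/8):3/2,S:107/8)
total length: 393/8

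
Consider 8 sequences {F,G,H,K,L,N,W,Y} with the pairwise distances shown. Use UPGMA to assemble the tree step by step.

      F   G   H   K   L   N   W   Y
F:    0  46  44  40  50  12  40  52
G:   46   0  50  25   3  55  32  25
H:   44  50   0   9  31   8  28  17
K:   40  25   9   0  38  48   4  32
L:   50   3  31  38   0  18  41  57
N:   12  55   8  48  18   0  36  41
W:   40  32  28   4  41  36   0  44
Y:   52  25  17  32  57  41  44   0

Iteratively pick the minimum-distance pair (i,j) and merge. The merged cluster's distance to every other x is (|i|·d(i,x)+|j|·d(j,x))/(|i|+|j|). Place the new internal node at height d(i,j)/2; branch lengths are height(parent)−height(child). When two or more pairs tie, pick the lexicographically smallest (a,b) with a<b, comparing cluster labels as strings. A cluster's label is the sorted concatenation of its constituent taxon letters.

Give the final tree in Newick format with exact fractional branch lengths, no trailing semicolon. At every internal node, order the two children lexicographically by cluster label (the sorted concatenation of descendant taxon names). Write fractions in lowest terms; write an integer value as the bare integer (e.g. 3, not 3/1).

((((F:14,(H:4,N:4):10):11/4,(K:2,W:2):59/4):37/20,Y:93/5):9/10,(G:3/2,L:3/2):18)

1. join G+L (d=3) ⇒ GL; edges |G|=3/2, |L|=3/2
  updated: d(F,GL)=48, d(GL,H)=81/2, d(GL,K)=63/2, d(GL,N)=73/2, d(GL,W)=73/2, d(GL,Y)=41
2. join K+W (d=4) ⇒ KW; edges |K|=2, |W|=2
  updated: d(F,KW)=40, d(GL,KW)=34, d(H,KW)=37/2, d(KW,N)=42, d(KW,Y)=38
3. join H+N (d=8) ⇒ HN; edges |H|=4, |N|=4
  updated: d(F,HN)=28, d(GL,HN)=77/2, d(HN,KW)=121/4, d(HN,Y)=29
4. join F+HN (d=28) ⇒ FHN; edges |F|=14, |HN|=10
  updated: d(FHN,GL)=125/3, d(FHN,KW)=67/2, d(FHN,Y)=110/3
5. join FHN+KW (d=67/2) ⇒ FHKNW; edges |FHN|=11/4, |KW|=59/4
  updated: d(FHKNW,GL)=193/5, d(FHKNW,Y)=186/5
6. join FHKNW+Y (d=186/5) ⇒ FHKNWY; edges |FHKNW|=37/20, |Y|=93/5
  updated: d(FHKNWY,GL)=39
7. join FHKNWY+GL (d=39) ⇒ FGHKLNWY; edges |FHKNWY|=9/10, |GL|=18
final tree: ((((F:14,(H:4,N:4):10):11/4,(K:2,W:2):59/4):37/20,Y:93/5):9/10,(G:3/2,L:3/2):18)
total length: 1917/20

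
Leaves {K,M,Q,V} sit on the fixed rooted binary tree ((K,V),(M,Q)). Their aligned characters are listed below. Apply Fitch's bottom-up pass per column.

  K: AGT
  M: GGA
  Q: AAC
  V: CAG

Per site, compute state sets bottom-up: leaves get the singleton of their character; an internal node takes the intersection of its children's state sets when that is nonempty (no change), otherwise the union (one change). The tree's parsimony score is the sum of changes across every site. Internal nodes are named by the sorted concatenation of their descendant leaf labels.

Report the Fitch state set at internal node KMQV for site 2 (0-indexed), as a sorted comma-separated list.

A,C,G,T

site 0, node KV: K={A} ∪ V={C} → {A,C} (+1)
site 0, node MQ: M={G} ∪ Q={A} → {A,G} (+1)
site 0, node KMQV: KV={A,C} ∩ MQ={A,G} → {A} (+0)
site 1, node KV: K={G} ∪ V={A} → {A,G} (+1)
site 1, node MQ: M={G} ∪ Q={A} → {A,G} (+1)
site 1, node KMQV: KV={A,G} ∩ MQ={A,G} → {A,G} (+0)
site 2, node KV: K={T} ∪ V={G} → {G,T} (+1)
site 2, node MQ: M={A} ∪ Q={C} → {A,C} (+1)
site 2, node KMQV: KV={G,T} ∪ MQ={A,C} → {A,C,G,T} (+1)
per-site changes: [2, 2, 3]; total = 7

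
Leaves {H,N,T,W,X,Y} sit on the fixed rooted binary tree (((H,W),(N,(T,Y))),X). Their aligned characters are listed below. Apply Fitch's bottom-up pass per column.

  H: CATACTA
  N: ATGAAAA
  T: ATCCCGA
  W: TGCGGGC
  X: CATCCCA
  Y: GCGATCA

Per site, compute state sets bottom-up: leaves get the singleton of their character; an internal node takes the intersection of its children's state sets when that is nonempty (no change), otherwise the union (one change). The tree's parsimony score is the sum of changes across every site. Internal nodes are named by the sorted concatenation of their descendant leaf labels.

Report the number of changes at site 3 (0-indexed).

3

HW@0: {C} ∪ {T} = {C,T} (union, +1)
TY@0: {A} ∪ {G} = {A,G} (union, +1)
NTY@0: {A} ∩ {A,G} = {A} (intersection, +0)
HNTWY@0: {C,T} ∪ {A} = {A,C,T} (union, +1)
HNTWXY@0: {A,C,T} ∩ {C} = {C} (intersection, +0)
HW@1: {A} ∪ {G} = {A,G} (union, +1)
TY@1: {T} ∪ {C} = {C,T} (union, +1)
NTY@1: {T} ∩ {C,T} = {T} (intersection, +0)
HNTWY@1: {A,G} ∪ {T} = {A,G,T} (union, +1)
HNTWXY@1: {A,G,T} ∩ {A} = {A} (intersection, +0)
HW@2: {T} ∪ {C} = {C,T} (union, +1)
TY@2: {C} ∪ {G} = {C,G} (union, +1)
NTY@2: {G} ∩ {C,G} = {G} (intersection, +0)
HNTWY@2: {C,T} ∪ {G} = {C,G,T} (union, +1)
HNTWXY@2: {C,G,T} ∩ {T} = {T} (intersection, +0)
HW@3: {A} ∪ {G} = {A,G} (union, +1)
TY@3: {C} ∪ {A} = {A,C} (union, +1)
NTY@3: {A} ∩ {A,C} = {A} (intersection, +0)
HNTWY@3: {A,G} ∩ {A} = {A} (intersection, +0)
HNTWXY@3: {A} ∪ {C} = {A,C} (union, +1)
HW@4: {C} ∪ {G} = {C,G} (union, +1)
TY@4: {C} ∪ {T} = {C,T} (union, +1)
NTY@4: {A} ∪ {C,T} = {A,C,T} (union, +1)
HNTWY@4: {C,G} ∩ {A,C,T} = {C} (intersection, +0)
HNTWXY@4: {C} ∩ {C} = {C} (intersection, +0)
HW@5: {T} ∪ {G} = {G,T} (union, +1)
TY@5: {G} ∪ {C} = {C,G} (union, +1)
NTY@5: {A} ∪ {C,G} = {A,C,G} (union, +1)
HNTWY@5: {G,T} ∩ {A,C,G} = {G} (intersection, +0)
HNTWXY@5: {G} ∪ {C} = {C,G} (union, +1)
HW@6: {A} ∪ {C} = {A,C} (union, +1)
TY@6: {A} ∩ {A} = {A} (intersection, +0)
NTY@6: {A} ∩ {A} = {A} (intersection, +0)
HNTWY@6: {A,C} ∩ {A} = {A} (intersection, +0)
HNTWXY@6: {A} ∩ {A} = {A} (intersection, +0)
per-site changes: [3, 3, 3, 3, 3, 4, 1]; total = 20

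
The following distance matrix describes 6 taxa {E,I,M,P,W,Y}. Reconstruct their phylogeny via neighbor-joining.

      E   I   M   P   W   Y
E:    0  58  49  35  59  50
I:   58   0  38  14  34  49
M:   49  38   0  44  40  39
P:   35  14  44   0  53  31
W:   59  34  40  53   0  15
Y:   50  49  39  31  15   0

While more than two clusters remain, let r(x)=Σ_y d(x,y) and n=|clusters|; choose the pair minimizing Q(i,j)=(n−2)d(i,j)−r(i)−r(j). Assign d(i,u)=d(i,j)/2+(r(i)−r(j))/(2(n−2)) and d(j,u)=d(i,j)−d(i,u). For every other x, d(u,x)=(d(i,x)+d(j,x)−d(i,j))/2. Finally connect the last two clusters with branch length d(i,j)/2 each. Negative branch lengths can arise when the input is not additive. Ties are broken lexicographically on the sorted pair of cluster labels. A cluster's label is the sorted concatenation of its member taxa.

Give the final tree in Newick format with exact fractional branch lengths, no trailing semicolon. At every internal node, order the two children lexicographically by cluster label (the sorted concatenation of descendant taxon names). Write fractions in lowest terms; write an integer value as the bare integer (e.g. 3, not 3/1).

step 1: merge (W,Y) at d=15, Q=-325; branch lengths W→77/8, Y→43/8; new cluster WY
  updated: d(E,WY)=47, d(I,WY)=34, d(M,WY)=32, d(P,WY)=69/2
step 2: merge (I,P) at d=14, Q=-459/2; branch lengths I→39/4, P→17/4; new cluster IP
  updated: d(E,IP)=79/2, d(IP,M)=34, d(IP,WY)=109/4
step 3: merge (E,IP) at d=79/2, Q=-629/4; branch lengths E→455/16, IP→177/16; new cluster EIP
  updated: d(EIP,M)=87/4, d(EIP,WY)=139/8
step 4: merge (EIP,M) at d=87/4, Q=-569/8; branch lengths EIP→57/16, M→291/16; new cluster EIMP
  updated: d(EIMP,WY)=221/16
step 5: merge (EIMP,WY) at d=221/16; branch lengths EIMP→221/32, WY→221/32; new cluster EIMPWY
final tree: (((E:455/16,(I:39/4,P:17/4):177/16):57/16,M:291/16):221/32,(W:77/8,Y:43/8):221/32)
total length: 1665/16

(((E:455/16,(I:39/4,P:17/4):177/16):57/16,M:291/16):221/32,(W:77/8,Y:43/8):221/32)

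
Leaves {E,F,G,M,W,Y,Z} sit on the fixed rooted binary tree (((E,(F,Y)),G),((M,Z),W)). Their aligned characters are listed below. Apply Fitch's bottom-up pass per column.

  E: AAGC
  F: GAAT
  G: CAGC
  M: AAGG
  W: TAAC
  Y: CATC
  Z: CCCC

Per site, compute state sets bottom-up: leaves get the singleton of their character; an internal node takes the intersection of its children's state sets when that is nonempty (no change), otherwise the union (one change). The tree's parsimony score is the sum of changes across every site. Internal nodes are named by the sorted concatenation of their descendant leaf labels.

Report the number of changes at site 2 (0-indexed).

4

FY@0: {G} ∪ {C} = {C,G} (union, +1)
EFY@0: {A} ∪ {C,G} = {A,C,G} (union, +1)
EFGY@0: {A,C,G} ∩ {C} = {C} (intersection, +0)
MZ@0: {A} ∪ {C} = {A,C} (union, +1)
MWZ@0: {A,C} ∪ {T} = {A,C,T} (union, +1)
EFGMWYZ@0: {C} ∩ {A,C,T} = {C} (intersection, +0)
FY@1: {A} ∩ {A} = {A} (intersection, +0)
EFY@1: {A} ∩ {A} = {A} (intersection, +0)
EFGY@1: {A} ∩ {A} = {A} (intersection, +0)
MZ@1: {A} ∪ {C} = {A,C} (union, +1)
MWZ@1: {A,C} ∩ {A} = {A} (intersection, +0)
EFGMWYZ@1: {A} ∩ {A} = {A} (intersection, +0)
FY@2: {A} ∪ {T} = {A,T} (union, +1)
EFY@2: {G} ∪ {A,T} = {A,G,T} (union, +1)
EFGY@2: {A,G,T} ∩ {G} = {G} (intersection, +0)
MZ@2: {G} ∪ {C} = {C,G} (union, +1)
MWZ@2: {C,G} ∪ {A} = {A,C,G} (union, +1)
EFGMWYZ@2: {G} ∩ {A,C,G} = {G} (intersection, +0)
FY@3: {T} ∪ {C} = {C,T} (union, +1)
EFY@3: {C} ∩ {C,T} = {C} (intersection, +0)
EFGY@3: {C} ∩ {C} = {C} (intersection, +0)
MZ@3: {G} ∪ {C} = {C,G} (union, +1)
MWZ@3: {C,G} ∩ {C} = {C} (intersection, +0)
EFGMWYZ@3: {C} ∩ {C} = {C} (intersection, +0)
per-site changes: [4, 1, 4, 2]; total = 11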